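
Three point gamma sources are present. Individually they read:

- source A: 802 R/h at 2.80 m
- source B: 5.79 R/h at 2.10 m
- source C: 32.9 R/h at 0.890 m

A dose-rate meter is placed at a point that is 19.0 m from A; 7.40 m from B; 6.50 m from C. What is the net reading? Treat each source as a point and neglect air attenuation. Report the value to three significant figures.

18.5 R/h

By superposition, sum each source's inverse-square contribution:
A: 802 × (2.80/19.0)² = 17.42 R/h
B: 5.79 × (2.10/7.40)² = 0.4663 R/h
C: 32.9 × (0.890/6.50)² = 0.6168 R/h
Total = 17.42 + 0.4663 + 0.6168 = 18.50 R/h.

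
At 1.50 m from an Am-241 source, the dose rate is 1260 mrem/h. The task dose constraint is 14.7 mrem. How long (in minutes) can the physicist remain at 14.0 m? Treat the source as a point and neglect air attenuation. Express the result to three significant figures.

Since intensity falls as 1/r², rate at 14.0 m:
1260 × (1.50/14.0)² = 1260 × 0.01148 = 14.46 mrem/h.
Stay time = 14.7 mrem ÷ 14.46 mrem/h = 1.017 h = 61.02 min.

61.0 min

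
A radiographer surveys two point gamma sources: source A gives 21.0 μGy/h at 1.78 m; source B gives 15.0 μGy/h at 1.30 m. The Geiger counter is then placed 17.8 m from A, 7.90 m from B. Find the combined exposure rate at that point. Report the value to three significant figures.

0.616 μGy/h

Each source contributes Iᵢ·(dᵢ/rᵢ)²; contributions add.
A: 21.0 × (1.78/17.8)² = 0.2100 μGy/h
B: 15.0 × (1.30/7.90)² = 0.4062 μGy/h
Total = 0.2100 + 0.4062 = 0.6162 μGy/h.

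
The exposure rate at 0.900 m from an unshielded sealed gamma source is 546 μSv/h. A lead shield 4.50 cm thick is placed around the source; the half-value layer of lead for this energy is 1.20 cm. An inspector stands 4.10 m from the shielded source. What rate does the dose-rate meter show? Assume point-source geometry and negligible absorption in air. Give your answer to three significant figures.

1.96 μSv/h

Distance alone: 546 × (0.900/4.10)² = 546 × 0.04819 = 26.31 μSv/h.
Shield: 4.50/1.20 = 3.750 half-value layers → attenuation 2^(−3.750) = 0.07433.
Combined: 26.31 × 0.07433 = 1.956 μSv/h.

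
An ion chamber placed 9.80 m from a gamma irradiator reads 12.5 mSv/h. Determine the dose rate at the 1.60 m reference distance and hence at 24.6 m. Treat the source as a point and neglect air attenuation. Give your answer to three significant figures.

469 mSv/h; 1.98 mSv/h

Since intensity falls as 1/r²,
At 1.60 m: 12.5 × (9.80/1.60)² = 12.5 × 37.52 = 469.0 mSv/h
At 24.6 m: 469.0 × (1.60/24.6)² = 469.0 × 0.004230 = 1.984 mSv/h.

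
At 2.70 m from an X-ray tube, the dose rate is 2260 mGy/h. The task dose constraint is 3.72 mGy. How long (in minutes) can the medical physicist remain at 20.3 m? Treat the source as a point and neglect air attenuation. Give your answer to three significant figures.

5.58 min

Using I₁d₁² = I₂d₂², rate at 20.3 m:
(2.70/20.3)² = 0.01769, so 2260 × 0.01769 = 39.98 mGy/h.
Stay time = 3.72 mGy ÷ 39.98 mGy/h = 0.09305 h = 5.583 min.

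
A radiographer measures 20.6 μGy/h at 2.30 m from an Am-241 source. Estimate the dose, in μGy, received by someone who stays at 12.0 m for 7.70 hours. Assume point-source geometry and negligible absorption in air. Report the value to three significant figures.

5.83 μGy

Using I₁d₁² = I₂d₂², rate at 12.0 m:
(2.30/12.0)² = 0.03674, so 20.6 × 0.03674 = 0.7568 μGy/h.
Dose = rate × time = 0.7568 μGy/h × 7.700 h = 5.827 μGy.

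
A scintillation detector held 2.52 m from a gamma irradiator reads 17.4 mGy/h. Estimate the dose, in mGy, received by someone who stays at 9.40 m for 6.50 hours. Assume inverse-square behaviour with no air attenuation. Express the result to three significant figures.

8.13 mGy

Applying the 1/r² law, rate at 9.40 m:
17.4 × (2.52/9.40)² = 17.4 × 0.07187 = 1.251 mGy/h.
Dose = rate × time = 1.251 mGy/h × 6.500 h = 8.131 mGy.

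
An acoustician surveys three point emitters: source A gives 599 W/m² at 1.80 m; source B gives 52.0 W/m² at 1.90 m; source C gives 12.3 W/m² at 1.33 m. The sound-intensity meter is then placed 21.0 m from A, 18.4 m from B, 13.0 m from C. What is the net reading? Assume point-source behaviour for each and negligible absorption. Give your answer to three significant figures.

Each source contributes Iᵢ·(dᵢ/rᵢ)²; contributions add.
A: 599 × (1.80/21.0)² = 4.401 W/m²
B: 52.0 × (1.90/18.4)² = 0.5545 W/m²
C: 12.3 × (1.33/13.0)² = 0.1287 W/m²
Total = 4.401 + 0.5545 + 0.1287 = 5.084 W/m².

5.08 W/m²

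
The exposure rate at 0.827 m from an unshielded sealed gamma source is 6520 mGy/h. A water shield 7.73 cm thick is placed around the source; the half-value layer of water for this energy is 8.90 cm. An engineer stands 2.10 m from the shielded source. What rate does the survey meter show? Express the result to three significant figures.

Distance alone: 6520 × (0.827/2.10)² = 6520 × 0.1551 = 1011 mGy/h.
Shield: 7.73/8.90 = 0.8685 half-value layers → attenuation 2^(−0.8685) = 0.5477.
Combined: 1011 × 0.5477 = 553.7 mGy/h.

554 mGy/h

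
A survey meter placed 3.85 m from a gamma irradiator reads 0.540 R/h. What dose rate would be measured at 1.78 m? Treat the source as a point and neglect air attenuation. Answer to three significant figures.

Applying the 1/r² law, scaling from 3.85 m to 1.78 m:
0.540 × (3.85/1.78)² = 0.540 × 4.678 = 2.526 R/h.

2.53 R/h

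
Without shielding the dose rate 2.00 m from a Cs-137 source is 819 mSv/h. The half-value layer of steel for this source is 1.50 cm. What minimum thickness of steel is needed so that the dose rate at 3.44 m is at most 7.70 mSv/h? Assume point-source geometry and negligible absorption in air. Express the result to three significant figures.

7.75 cm

At 3.44 m, distance alone gives 819 × (2.00/3.44)² = 819 × 0.3380 = 276.8 mSv/h.
Further attenuation needed: 276.8/7.70 = 35.95.
n = log₂(35.95) = 5.168 half-value layers.
Thickness = 5.168 × 1.50 cm = 7.752 cm.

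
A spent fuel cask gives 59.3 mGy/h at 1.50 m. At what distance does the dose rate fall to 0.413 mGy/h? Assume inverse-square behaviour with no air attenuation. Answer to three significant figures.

18.0 m

Intensity scales as (d₁/d₂)², so d₂ = d₁·√(I₁/I₂).
I₁/I₂ = 59.3/0.413 = 143.6, so d₂ = 1.50 × √143.6 = 17.97 m.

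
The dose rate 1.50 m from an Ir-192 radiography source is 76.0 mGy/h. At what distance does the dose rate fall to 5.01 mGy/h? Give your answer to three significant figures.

By the inverse-square law, d₂ = d₁·√(I₁/I₂).
I₁/I₂ = 76.0/5.01 = 15.17, so d₂ = 1.50 × √15.17 = 5.842 m.

5.84 m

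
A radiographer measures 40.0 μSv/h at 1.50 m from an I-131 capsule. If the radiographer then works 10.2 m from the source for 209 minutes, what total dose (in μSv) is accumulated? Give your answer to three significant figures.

By the inverse-square law, rate at 10.2 m:
(1.50/10.2)² = 0.02163, so 40.0 × 0.02163 = 0.8652 μSv/h.
Dose = rate × time = 0.8652 μSv/h × 3.483 h = 3.013 μSv.

3.01 μSv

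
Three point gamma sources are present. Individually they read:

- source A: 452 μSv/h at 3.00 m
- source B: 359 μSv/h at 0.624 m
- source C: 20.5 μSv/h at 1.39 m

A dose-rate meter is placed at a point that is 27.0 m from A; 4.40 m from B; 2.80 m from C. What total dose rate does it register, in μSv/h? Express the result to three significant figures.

17.9 μSv/h

By superposition, sum each source's inverse-square contribution:
A: 452 × (3.00/27.0)² = 5.580 μSv/h
B: 359 × (0.624/4.40)² = 7.220 μSv/h
C: 20.5 × (1.39/2.80)² = 5.052 μSv/h
Total = 5.580 + 7.220 + 5.052 = 17.85 μSv/h.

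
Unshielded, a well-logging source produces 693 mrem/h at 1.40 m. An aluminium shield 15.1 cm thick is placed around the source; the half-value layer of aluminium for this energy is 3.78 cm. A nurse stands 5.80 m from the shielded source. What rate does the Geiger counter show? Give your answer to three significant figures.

Distance alone: 693 × (1.40/5.80)² = 693 × 0.05826 = 40.37 mrem/h.
Shield: 15.1/3.78 = 3.995 half-value layers → attenuation 2^(−3.995) = 0.06272.
Combined: 40.37 × 0.06272 = 2.532 mrem/h.

2.53 mrem/h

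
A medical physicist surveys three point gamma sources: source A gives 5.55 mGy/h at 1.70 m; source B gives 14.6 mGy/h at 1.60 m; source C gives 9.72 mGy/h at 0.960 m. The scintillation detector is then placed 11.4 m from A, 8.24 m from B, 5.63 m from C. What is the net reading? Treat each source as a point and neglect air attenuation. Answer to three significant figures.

By superposition, sum each source's inverse-square contribution:
A: 5.55 × (1.70/11.4)² = 0.1234 mGy/h
B: 14.6 × (1.60/8.24)² = 0.5505 mGy/h
C: 9.72 × (0.960/5.63)² = 0.2826 mGy/h
Total = 0.1234 + 0.5505 + 0.2826 = 0.9565 mGy/h.

0.957 mGy/h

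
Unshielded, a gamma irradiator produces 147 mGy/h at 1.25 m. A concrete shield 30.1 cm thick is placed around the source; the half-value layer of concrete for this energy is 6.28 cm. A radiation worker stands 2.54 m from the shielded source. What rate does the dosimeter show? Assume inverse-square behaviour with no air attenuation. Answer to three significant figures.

Distance alone: (1.25/2.54)² = 0.2422, so 147 × 0.2422 = 35.60 mGy/h.
Shield: 30.1/6.28 = 4.793 half-value layers → attenuation 2^(−4.793) = 0.03607.
Combined: 35.60 × 0.03607 = 1.284 mGy/h.

1.28 mGy/h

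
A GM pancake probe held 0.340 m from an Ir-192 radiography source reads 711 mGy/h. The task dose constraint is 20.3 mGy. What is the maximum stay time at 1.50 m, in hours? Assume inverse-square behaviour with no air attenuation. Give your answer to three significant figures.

0.556 h

Since intensity falls as 1/r², rate at 1.50 m:
(0.340/1.50)² = 0.05138, so 711 × 0.05138 = 36.53 mGy/h.
Stay time = 20.3 mGy ÷ 36.53 mGy/h = 0.5557 h.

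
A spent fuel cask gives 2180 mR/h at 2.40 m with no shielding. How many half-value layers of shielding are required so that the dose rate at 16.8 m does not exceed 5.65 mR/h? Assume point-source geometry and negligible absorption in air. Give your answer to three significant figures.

2.98 half-value layers

At 16.8 m, distance alone gives 2180 × (2.40/16.8)² = 2180 × 0.02041 = 44.49 mR/h.
Further attenuation needed: 44.49/5.65 = 7.874.
n = log₂(7.874) = 2.977 half-value layers.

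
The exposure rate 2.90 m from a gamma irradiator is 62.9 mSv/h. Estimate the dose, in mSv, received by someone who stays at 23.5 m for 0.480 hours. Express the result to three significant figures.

0.460 mSv

Applying the 1/r² law, rate at 23.5 m:
(2.90/23.5)² = 0.01523, so 62.9 × 0.01523 = 0.9580 mSv/h.
Dose = rate × time = 0.9580 mSv/h × 0.4800 h = 0.4598 mSv.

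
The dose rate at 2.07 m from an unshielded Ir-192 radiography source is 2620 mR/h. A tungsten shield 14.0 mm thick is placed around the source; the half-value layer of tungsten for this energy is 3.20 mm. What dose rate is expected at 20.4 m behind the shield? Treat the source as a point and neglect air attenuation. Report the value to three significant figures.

Distance alone: (2.07/20.4)² = 0.01030, so 2620 × 0.01030 = 26.99 mR/h.
Shield: 14.0/3.20 = 4.375 half-value layers → attenuation 2^(−4.375) = 0.04819.
Combined: 26.99 × 0.04819 = 1.301 mR/h.

1.30 mR/h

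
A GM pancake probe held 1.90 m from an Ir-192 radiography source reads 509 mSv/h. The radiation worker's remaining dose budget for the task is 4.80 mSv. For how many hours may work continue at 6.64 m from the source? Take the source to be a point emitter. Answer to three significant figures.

0.115 h

Since intensity falls as 1/r², rate at 6.64 m:
(1.90/6.64)² = 0.08188, so 509 × 0.08188 = 41.68 mSv/h.
Stay time = 4.80 mSv ÷ 41.68 mSv/h = 0.1152 h.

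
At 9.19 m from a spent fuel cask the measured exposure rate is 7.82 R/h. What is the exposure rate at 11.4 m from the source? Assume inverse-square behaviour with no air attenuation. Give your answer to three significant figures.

5.08 R/h

Applying the 1/r² law, scaling from 9.19 m to 11.4 m:
(9.19/11.4)² = 0.6499, so 7.82 × 0.6499 = 5.082 R/h.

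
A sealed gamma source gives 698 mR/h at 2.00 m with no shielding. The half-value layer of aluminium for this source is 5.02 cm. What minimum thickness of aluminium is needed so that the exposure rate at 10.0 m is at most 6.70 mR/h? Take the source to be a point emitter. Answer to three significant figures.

10.3 cm

At 10.0 m, distance alone gives 698 × (2.00/10.0)² = 698 × 0.04000 = 27.92 mR/h.
Further attenuation needed: 27.92/6.70 = 4.167.
n = log₂(4.167) = 2.059 half-value layers.
Thickness = 2.059 × 5.02 cm = 10.34 cm.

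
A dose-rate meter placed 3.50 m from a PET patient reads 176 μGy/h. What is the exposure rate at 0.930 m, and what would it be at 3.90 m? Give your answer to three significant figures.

Using I₁d₁² = I₂d₂²,
At 0.930 m: (3.50/0.930)² = 14.16, so 176 × 14.16 = 2492 μGy/h
At 3.90 m: (0.930/3.90)² = 0.05686, so 2492 × 0.05686 = 141.7 μGy/h.

2490 μGy/h; 142 μGy/h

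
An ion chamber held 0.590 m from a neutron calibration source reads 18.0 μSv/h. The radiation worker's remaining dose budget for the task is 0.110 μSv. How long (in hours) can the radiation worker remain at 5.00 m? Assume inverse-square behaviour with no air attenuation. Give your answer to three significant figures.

0.439 h

Applying the 1/r² law, rate at 5.00 m:
18.0 × (0.590/5.00)² = 18.0 × 0.01392 = 0.2506 μSv/h.
Stay time = 0.110 μSv ÷ 0.2506 μSv/h = 0.4389 h.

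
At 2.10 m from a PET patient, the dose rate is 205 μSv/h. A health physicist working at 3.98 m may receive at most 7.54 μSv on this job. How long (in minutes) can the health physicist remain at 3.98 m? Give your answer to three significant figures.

Using I₁d₁² = I₂d₂², rate at 3.98 m:
(2.10/3.98)² = 0.2784, so 205 × 0.2784 = 57.07 μSv/h.
Stay time = 7.54 μSv ÷ 57.07 μSv/h = 0.1321 h = 7.926 min.

7.93 min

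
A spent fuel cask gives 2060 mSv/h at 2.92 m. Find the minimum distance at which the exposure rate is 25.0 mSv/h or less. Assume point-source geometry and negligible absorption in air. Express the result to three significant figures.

26.5 m

Since intensity falls as 1/r², d₂ = d₁·√(I₁/I₂).
I₁/I₂ = 2060/25.0 = 82.40, so d₂ = 2.92 × √82.40 = 26.51 m.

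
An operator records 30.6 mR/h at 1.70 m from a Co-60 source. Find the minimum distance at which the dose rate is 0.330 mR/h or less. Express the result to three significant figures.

16.4 m

Using I₁d₁² = I₂d₂², d₂ = d₁·√(I₁/I₂).
I₁/I₂ = 30.6/0.330 = 92.73, so d₂ = 1.70 × √92.73 = 16.37 m.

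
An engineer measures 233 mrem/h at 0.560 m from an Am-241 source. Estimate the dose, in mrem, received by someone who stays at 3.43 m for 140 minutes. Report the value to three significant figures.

14.5 mrem

Since intensity falls as 1/r², rate at 3.43 m:
233 × (0.560/3.43)² = 233 × 0.02666 = 6.212 mrem/h.
Dose = rate × time = 6.212 mrem/h × 2.333 h = 14.49 mrem.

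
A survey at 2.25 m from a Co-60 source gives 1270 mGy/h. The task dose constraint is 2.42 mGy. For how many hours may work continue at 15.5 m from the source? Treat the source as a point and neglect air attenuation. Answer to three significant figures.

0.0904 h

By the inverse-square law, rate at 15.5 m:
(2.25/15.5)² = 0.02107, so 1270 × 0.02107 = 26.76 mGy/h.
Stay time = 2.42 mGy ÷ 26.76 mGy/h = 0.09043 h.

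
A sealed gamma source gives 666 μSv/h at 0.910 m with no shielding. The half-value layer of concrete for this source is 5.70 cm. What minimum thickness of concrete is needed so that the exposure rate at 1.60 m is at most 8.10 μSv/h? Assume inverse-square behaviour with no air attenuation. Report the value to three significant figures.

At 1.60 m, distance alone gives 666 × (0.910/1.60)² = 666 × 0.3235 = 215.5 μSv/h.
Further attenuation needed: 215.5/8.10 = 26.60.
n = log₂(26.60) = 4.733 half-value layers.
Thickness = 4.733 × 5.70 cm = 26.98 cm.

27.0 cm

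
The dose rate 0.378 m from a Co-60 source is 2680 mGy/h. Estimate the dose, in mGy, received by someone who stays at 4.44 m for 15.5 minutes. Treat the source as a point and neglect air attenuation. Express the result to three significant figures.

By the inverse-square law, rate at 4.44 m:
(0.378/4.44)² = 0.007248, so 2680 × 0.007248 = 19.42 mGy/h.
Dose = rate × time = 19.42 mGy/h × 0.2583 h = 5.016 mGy.

5.02 mGy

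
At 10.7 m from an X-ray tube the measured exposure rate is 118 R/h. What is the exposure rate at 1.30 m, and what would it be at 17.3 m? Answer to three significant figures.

7990 R/h; 45.1 R/h

Applying the 1/r² law,
At 1.30 m: 118 × (10.7/1.30)² = 118 × 67.75 = 7994 R/h
At 17.3 m: (1.30/17.3)² = 0.005647, so 7994 × 0.005647 = 45.14 R/h.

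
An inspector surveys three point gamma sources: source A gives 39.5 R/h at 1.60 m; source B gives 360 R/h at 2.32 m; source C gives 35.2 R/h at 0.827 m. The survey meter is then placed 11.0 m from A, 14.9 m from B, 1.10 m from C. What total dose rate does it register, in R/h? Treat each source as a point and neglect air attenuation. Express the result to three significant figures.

29.5 R/h

Each source contributes Iᵢ·(dᵢ/rᵢ)²; contributions add.
A: 39.5 × (1.60/11.0)² = 0.8357 R/h
B: 360 × (2.32/14.9)² = 8.728 R/h
C: 35.2 × (0.827/1.10)² = 19.90 R/h
Total = 0.8357 + 8.728 + 19.90 = 29.46 R/h.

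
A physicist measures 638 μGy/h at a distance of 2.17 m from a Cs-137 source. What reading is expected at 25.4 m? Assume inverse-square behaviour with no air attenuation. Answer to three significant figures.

By the inverse-square law, the rate at 25.4 m is
(2.17/25.4)² = 0.007299, so 638 × 0.007299 = 4.657 μGy/h.

4.66 μGy/h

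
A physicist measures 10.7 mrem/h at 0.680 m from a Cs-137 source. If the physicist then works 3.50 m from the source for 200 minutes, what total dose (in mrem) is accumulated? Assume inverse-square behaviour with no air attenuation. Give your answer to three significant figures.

1.35 mrem

Using I₁d₁² = I₂d₂², rate at 3.50 m:
(0.680/3.50)² = 0.03775, so 10.7 × 0.03775 = 0.4039 mrem/h.
Dose = rate × time = 0.4039 mrem/h × 3.333 h = 1.346 mrem.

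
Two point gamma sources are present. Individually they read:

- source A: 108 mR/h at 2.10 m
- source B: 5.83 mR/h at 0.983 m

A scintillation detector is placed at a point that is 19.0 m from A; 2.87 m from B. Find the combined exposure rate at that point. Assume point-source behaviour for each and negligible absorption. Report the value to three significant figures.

2.00 mR/h

Each source contributes Iᵢ·(dᵢ/rᵢ)²; contributions add.
A: 108 × (2.10/19.0)² = 1.319 mR/h
B: 5.83 × (0.983/2.87)² = 0.6839 mR/h
Total = 1.319 + 0.6839 = 2.003 mR/h.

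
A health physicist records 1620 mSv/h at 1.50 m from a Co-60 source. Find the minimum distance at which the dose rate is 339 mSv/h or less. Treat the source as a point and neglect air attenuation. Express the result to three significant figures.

3.28 m

Since intensity falls as 1/r², d₂ = d₁·√(I₁/I₂).
I₁/I₂ = 1620/339 = 4.779, so d₂ = 1.50 × √4.779 = 3.279 m.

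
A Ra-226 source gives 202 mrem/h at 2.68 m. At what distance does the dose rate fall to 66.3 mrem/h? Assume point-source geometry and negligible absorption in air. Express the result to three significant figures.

Applying the 1/r² law, d₂ = d₁·√(I₁/I₂).
I₁/I₂ = 202/66.3 = 3.047, so d₂ = 2.68 × √3.047 = 4.678 m.

4.68 m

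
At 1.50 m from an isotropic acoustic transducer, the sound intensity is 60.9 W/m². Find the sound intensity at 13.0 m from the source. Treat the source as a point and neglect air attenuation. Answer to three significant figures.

0.811 W/m²

By the inverse-square law, the rate at 13.0 m is
60.9 × (1.50/13.0)² = 60.9 × 0.01331 = 0.8106 W/m².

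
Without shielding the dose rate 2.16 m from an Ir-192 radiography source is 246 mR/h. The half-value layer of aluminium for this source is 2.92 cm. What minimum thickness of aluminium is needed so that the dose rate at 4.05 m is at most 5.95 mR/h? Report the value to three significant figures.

10.4 cm

At 4.05 m, distance alone gives (2.16/4.05)² = 0.2844, so 246 × 0.2844 = 69.96 mR/h.
Further attenuation needed: 69.96/5.95 = 11.76.
n = log₂(11.76) = 3.556 half-value layers.
Thickness = 3.556 × 2.92 cm = 10.38 cm.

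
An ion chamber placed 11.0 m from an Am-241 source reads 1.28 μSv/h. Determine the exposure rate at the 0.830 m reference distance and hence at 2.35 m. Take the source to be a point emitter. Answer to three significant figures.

225 μSv/h; 28.0 μSv/h

Applying the 1/r² law,
At 0.830 m: 1.28 × (11.0/0.830)² = 1.28 × 175.6 = 224.8 μSv/h
At 2.35 m: (0.830/2.35)² = 0.1247, so 224.8 × 0.1247 = 28.03 μSv/h.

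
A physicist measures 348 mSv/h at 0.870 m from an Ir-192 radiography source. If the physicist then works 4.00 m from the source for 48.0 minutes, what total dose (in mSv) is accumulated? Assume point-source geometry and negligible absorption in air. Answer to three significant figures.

By the inverse-square law, rate at 4.00 m:
348 × (0.870/4.00)² = 348 × 0.04731 = 16.46 mSv/h.
Dose = rate × time = 16.46 mSv/h × 0.8000 h = 13.17 mSv.

13.2 mSv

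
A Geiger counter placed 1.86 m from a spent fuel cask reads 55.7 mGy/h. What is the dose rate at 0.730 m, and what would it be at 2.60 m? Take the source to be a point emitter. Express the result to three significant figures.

362 mGy/h; 28.5 mGy/h

Applying the 1/r² law,
At 0.730 m: (1.86/0.730)² = 6.492, so 55.7 × 6.492 = 361.6 mGy/h
At 2.60 m: 361.6 × (0.730/2.60)² = 361.6 × 0.07883 = 28.50 mGy/h.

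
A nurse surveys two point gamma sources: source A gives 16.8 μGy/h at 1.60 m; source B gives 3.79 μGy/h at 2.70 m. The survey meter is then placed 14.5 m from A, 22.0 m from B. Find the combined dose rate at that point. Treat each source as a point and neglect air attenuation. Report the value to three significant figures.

0.262 μGy/h

By superposition, sum each source's inverse-square contribution:
A: 16.8 × (1.60/14.5)² = 0.2046 μGy/h
B: 3.79 × (2.70/22.0)² = 0.05708 μGy/h
Total = 0.2046 + 0.05708 = 0.2617 μGy/h.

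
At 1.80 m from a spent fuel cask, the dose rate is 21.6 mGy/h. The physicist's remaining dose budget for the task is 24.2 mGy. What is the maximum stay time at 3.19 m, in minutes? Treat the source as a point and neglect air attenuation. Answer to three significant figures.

211 min

Using I₁d₁² = I₂d₂², rate at 3.19 m:
(1.80/3.19)² = 0.3184, so 21.6 × 0.3184 = 6.877 mGy/h.
Stay time = 24.2 mGy ÷ 6.877 mGy/h = 3.519 h = 211.1 min.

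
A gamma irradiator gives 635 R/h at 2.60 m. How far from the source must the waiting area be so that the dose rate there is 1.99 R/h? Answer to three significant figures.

46.4 m

Since intensity falls as 1/r², d₂ = d₁·√(I₁/I₂).
I₁/I₂ = 635/1.99 = 319.1, so d₂ = 2.60 × √319.1 = 46.44 m.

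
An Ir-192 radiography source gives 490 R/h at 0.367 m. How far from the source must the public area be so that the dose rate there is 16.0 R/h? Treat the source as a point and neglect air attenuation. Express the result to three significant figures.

By the inverse-square law, d₂ = d₁·√(I₁/I₂).
I₁/I₂ = 490/16.0 = 30.62, so d₂ = 0.367 × √30.62 = 2.031 m.

2.03 m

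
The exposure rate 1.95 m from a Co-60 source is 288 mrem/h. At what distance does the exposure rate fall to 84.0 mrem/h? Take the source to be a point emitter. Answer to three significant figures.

Applying the 1/r² law, d₂ = d₁·√(I₁/I₂).
I₁/I₂ = 288/84.0 = 3.429, so d₂ = 1.95 × √3.429 = 3.611 m.

3.61 m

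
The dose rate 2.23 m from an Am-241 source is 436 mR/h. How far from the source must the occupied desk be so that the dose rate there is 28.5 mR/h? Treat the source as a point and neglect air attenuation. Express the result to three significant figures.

Intensity scales as (d₁/d₂)², so d₂ = d₁·√(I₁/I₂).
I₁/I₂ = 436/28.5 = 15.30, so d₂ = 2.23 × √15.30 = 8.723 m.

8.72 m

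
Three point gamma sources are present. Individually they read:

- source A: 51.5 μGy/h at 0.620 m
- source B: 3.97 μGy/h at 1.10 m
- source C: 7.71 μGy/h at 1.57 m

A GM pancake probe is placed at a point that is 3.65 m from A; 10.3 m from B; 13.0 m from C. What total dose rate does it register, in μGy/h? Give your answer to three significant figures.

1.64 μGy/h

Each source contributes Iᵢ·(dᵢ/rᵢ)²; contributions add.
A: 51.5 × (0.620/3.65)² = 1.486 μGy/h
B: 3.97 × (1.10/10.3)² = 0.04528 μGy/h
C: 7.71 × (1.57/13.0)² = 0.1125 μGy/h
Total = 1.486 + 0.04528 + 0.1125 = 1.644 μGy/h.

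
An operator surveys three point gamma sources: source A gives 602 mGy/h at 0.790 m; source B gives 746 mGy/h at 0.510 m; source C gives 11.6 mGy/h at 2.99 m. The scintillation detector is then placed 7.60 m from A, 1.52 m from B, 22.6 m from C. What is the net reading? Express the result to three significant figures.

By superposition, sum each source's inverse-square contribution:
A: 602 × (0.790/7.60)² = 6.505 mGy/h
B: 746 × (0.510/1.52)² = 83.98 mGy/h
C: 11.6 × (2.99/22.6)² = 0.2030 mGy/h
Total = 6.505 + 83.98 + 0.2030 = 90.69 mGy/h.

90.7 mGy/h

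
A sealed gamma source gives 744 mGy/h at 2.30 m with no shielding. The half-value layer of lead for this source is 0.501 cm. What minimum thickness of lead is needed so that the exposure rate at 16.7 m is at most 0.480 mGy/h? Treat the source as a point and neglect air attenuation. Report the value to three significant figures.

At 16.7 m, distance alone gives 744 × (2.30/16.7)² = 744 × 0.01897 = 14.11 mGy/h.
Further attenuation needed: 14.11/0.480 = 29.40.
n = log₂(29.40) = 4.878 half-value layers.
Thickness = 4.878 × 0.501 cm = 2.444 cm.

2.44 cm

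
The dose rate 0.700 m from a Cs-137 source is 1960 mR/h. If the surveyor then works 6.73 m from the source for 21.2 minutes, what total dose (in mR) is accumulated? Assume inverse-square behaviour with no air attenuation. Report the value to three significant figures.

Applying the 1/r² law, rate at 6.73 m:
1960 × (0.700/6.73)² = 1960 × 0.01082 = 21.21 mR/h.
Dose = rate × time = 21.21 mR/h × 0.3533 h = 7.493 mR.

7.49 mR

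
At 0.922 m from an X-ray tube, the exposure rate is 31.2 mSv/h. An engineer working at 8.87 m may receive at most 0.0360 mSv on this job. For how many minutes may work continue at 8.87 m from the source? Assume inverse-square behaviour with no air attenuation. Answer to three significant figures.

6.41 min

Intensity scales as (d₁/d₂)², so rate at 8.87 m:
(0.922/8.87)² = 0.01080, so 31.2 × 0.01080 = 0.3370 mSv/h.
Stay time = 0.0360 mSv ÷ 0.3370 mSv/h = 0.1068 h = 6.408 min.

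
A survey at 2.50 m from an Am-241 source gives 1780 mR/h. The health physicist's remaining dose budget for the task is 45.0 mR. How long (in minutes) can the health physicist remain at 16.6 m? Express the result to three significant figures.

Applying the 1/r² law, rate at 16.6 m:
(2.50/16.6)² = 0.02268, so 1780 × 0.02268 = 40.37 mR/h.
Stay time = 45.0 mR ÷ 40.37 mR/h = 1.115 h = 66.90 min.

66.9 min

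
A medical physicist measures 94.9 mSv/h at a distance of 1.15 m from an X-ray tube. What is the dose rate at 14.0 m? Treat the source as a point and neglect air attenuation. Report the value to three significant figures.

0.640 mSv/h

Using I₁d₁² = I₂d₂², the rate at 14.0 m is
94.9 × (1.15/14.0)² = 94.9 × 0.006747 = 0.6403 mSv/h.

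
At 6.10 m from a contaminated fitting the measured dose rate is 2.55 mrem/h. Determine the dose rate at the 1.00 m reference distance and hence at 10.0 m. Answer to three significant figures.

Using I₁d₁² = I₂d₂²,
At 1.00 m: (6.10/1.00)² = 37.21, so 2.55 × 37.21 = 94.89 mrem/h
At 10.0 m: (1.00/10.0)² = 0.01000, so 94.89 × 0.01000 = 0.9489 mrem/h.

94.9 mrem/h; 0.949 mrem/h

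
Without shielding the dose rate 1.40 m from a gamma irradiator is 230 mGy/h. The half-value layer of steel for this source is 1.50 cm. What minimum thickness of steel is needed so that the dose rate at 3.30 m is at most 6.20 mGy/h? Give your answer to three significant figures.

At 3.30 m, distance alone gives 230 × (1.40/3.30)² = 230 × 0.1800 = 41.40 mGy/h.
Further attenuation needed: 41.40/6.20 = 6.677.
n = log₂(6.677) = 2.739 half-value layers.
Thickness = 2.739 × 1.50 cm = 4.108 cm.

4.11 cm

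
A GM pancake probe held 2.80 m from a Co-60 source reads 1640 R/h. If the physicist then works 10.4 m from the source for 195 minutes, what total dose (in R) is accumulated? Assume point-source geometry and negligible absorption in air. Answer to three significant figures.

386 R

Since intensity falls as 1/r², rate at 10.4 m:
(2.80/10.4)² = 0.07249, so 1640 × 0.07249 = 118.9 R/h.
Dose = rate × time = 118.9 R/h × 3.250 h = 386.4 R.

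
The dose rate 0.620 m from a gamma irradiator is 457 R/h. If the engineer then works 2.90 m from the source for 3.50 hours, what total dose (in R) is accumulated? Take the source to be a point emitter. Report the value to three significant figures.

Using I₁d₁² = I₂d₂², rate at 2.90 m:
(0.620/2.90)² = 0.04571, so 457 × 0.04571 = 20.89 R/h.
Dose = rate × time = 20.89 R/h × 3.500 h = 73.12 R.

73.1 R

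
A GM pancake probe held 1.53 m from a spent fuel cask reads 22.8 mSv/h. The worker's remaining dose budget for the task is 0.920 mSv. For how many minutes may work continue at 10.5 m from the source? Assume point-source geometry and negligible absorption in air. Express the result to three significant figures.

114 min

Applying the 1/r² law, rate at 10.5 m:
22.8 × (1.53/10.5)² = 22.8 × 0.02123 = 0.4840 mSv/h.
Stay time = 0.920 mSv ÷ 0.4840 mSv/h = 1.901 h = 114.1 min.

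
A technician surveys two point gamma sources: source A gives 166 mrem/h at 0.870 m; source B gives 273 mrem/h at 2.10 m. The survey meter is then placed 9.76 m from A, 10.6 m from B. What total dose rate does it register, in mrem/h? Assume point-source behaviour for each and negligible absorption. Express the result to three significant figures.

12.0 mrem/h

By superposition, sum each source's inverse-square contribution:
A: 166 × (0.870/9.76)² = 1.319 mrem/h
B: 273 × (2.10/10.6)² = 10.71 mrem/h
Total = 1.319 + 10.71 = 12.03 mrem/h.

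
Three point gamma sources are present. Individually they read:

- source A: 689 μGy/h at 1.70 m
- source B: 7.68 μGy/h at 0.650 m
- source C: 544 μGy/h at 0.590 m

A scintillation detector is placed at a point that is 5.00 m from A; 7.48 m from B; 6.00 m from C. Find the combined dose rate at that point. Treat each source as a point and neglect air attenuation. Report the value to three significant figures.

85.0 μGy/h

Each source contributes Iᵢ·(dᵢ/rᵢ)²; contributions add.
A: 689 × (1.70/5.00)² = 79.65 μGy/h
B: 7.68 × (0.650/7.48)² = 0.05799 μGy/h
C: 544 × (0.590/6.00)² = 5.260 μGy/h
Total = 79.65 + 0.05799 + 5.260 = 84.97 μGy/h.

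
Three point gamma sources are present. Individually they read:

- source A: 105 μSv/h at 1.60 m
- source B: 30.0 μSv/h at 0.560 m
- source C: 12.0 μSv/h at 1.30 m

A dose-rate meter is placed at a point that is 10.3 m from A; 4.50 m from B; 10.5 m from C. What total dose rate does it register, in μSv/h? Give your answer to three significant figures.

3.18 μSv/h

By superposition, sum each source's inverse-square contribution:
A: 105 × (1.60/10.3)² = 2.534 μSv/h
B: 30.0 × (0.560/4.50)² = 0.4646 μSv/h
C: 12.0 × (1.30/10.5)² = 0.1839 μSv/h
Total = 2.534 + 0.4646 + 0.1839 = 3.182 μSv/h.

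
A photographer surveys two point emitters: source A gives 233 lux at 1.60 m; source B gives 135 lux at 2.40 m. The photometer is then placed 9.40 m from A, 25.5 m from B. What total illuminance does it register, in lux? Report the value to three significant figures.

7.95 lux

By superposition, sum each source's inverse-square contribution:
A: 233 × (1.60/9.40)² = 6.751 lux
B: 135 × (2.40/25.5)² = 1.196 lux
Total = 6.751 + 1.196 = 7.947 lux.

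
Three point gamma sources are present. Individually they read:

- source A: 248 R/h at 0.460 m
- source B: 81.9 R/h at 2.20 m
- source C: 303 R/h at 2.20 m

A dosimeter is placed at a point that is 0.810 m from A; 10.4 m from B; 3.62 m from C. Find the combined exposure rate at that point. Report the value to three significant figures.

196 R/h

By superposition, sum each source's inverse-square contribution:
A: 248 × (0.460/0.810)² = 79.98 R/h
B: 81.9 × (2.20/10.4)² = 3.665 R/h
C: 303 × (2.20/3.62)² = 111.9 R/h
Total = 79.98 + 3.665 + 111.9 = 195.5 R/h.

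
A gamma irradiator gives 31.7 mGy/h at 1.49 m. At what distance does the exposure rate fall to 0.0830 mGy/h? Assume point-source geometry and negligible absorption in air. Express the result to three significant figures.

29.1 m

By the inverse-square law, d₂ = d₁·√(I₁/I₂).
I₁/I₂ = 31.7/0.0830 = 381.9, so d₂ = 1.49 × √381.9 = 29.12 m.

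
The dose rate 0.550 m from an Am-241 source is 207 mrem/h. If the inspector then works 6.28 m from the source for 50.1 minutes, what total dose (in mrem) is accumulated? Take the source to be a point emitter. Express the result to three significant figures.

Intensity scales as (d₁/d₂)², so rate at 6.28 m:
207 × (0.550/6.28)² = 207 × 0.007670 = 1.588 mrem/h.
Dose = rate × time = 1.588 mrem/h × 0.8350 h = 1.326 mrem.

1.33 mrem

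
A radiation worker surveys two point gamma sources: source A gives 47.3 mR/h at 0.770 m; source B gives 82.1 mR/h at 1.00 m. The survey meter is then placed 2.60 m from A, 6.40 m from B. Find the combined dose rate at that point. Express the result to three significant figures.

6.15 mR/h

Each source contributes Iᵢ·(dᵢ/rᵢ)²; contributions add.
A: 47.3 × (0.770/2.60)² = 4.149 mR/h
B: 82.1 × (1.00/6.40)² = 2.004 mR/h
Total = 4.149 + 2.004 = 6.153 mR/h.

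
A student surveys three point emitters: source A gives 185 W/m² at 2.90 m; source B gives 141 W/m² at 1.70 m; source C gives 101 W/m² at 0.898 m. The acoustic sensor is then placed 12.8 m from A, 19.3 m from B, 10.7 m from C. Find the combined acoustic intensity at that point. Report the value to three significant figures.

11.3 W/m²

By superposition, sum each source's inverse-square contribution:
A: 185 × (2.90/12.8)² = 9.496 W/m²
B: 141 × (1.70/19.3)² = 1.094 W/m²
C: 101 × (0.898/10.7)² = 0.7114 W/m²
Total = 9.496 + 1.094 + 0.7114 = 11.30 W/m².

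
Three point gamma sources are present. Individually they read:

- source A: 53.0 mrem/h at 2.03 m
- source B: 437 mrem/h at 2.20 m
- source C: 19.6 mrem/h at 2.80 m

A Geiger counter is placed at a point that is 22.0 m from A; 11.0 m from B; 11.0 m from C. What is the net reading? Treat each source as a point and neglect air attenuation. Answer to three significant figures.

19.2 mrem/h

By superposition, sum each source's inverse-square contribution:
A: 53.0 × (2.03/22.0)² = 0.4513 mrem/h
B: 437 × (2.20/11.0)² = 17.48 mrem/h
C: 19.6 × (2.80/11.0)² = 1.270 mrem/h
Total = 0.4513 + 17.48 + 1.270 = 19.20 mrem/h.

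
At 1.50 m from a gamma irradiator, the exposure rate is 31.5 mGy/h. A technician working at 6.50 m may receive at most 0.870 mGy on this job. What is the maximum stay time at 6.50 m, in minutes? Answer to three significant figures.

By the inverse-square law, rate at 6.50 m:
(1.50/6.50)² = 0.05325, so 31.5 × 0.05325 = 1.677 mGy/h.
Stay time = 0.870 mGy ÷ 1.677 mGy/h = 0.5188 h = 31.13 min.

31.1 min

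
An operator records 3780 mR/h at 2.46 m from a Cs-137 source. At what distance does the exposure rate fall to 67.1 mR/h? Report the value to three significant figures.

By the inverse-square law, d₂ = d₁·√(I₁/I₂).
I₁/I₂ = 3780/67.1 = 56.33, so d₂ = 2.46 × √56.33 = 18.46 m.

18.5 m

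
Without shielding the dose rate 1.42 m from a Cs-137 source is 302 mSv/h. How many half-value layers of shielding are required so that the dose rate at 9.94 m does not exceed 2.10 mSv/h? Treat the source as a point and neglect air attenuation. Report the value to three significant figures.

At 9.94 m, distance alone gives (1.42/9.94)² = 0.02041, so 302 × 0.02041 = 6.164 mSv/h.
Further attenuation needed: 6.164/2.10 = 2.935.
n = log₂(2.935) = 1.553 half-value layers.

1.55 half-value layers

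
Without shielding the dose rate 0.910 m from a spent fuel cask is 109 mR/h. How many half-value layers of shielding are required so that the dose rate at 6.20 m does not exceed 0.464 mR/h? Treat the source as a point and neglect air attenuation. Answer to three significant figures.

At 6.20 m, distance alone gives (0.910/6.20)² = 0.02154, so 109 × 0.02154 = 2.348 mR/h.
Further attenuation needed: 2.348/0.464 = 5.060.
n = log₂(5.060) = 2.339 half-value layers.

2.34 half-value layers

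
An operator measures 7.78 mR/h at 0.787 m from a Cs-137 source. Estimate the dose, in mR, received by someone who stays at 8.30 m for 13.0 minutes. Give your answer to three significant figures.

0.0152 mR

Applying the 1/r² law, rate at 8.30 m:
(0.787/8.30)² = 0.008991, so 7.78 × 0.008991 = 0.06995 mR/h.
Dose = rate × time = 0.06995 mR/h × 0.2167 h = 0.01516 mR.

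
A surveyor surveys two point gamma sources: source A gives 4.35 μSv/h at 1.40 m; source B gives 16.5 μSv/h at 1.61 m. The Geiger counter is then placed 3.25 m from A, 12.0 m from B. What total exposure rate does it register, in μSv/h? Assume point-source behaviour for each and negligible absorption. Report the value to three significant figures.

By superposition, sum each source's inverse-square contribution:
A: 4.35 × (1.40/3.25)² = 0.8072 μSv/h
B: 16.5 × (1.61/12.0)² = 0.2970 μSv/h
Total = 0.8072 + 0.2970 = 1.104 μSv/h.

1.10 μSv/h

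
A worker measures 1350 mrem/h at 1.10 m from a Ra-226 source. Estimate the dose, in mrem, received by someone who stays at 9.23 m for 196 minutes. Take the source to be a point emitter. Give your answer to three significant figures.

Intensity scales as (d₁/d₂)², so rate at 9.23 m:
1350 × (1.10/9.23)² = 1350 × 0.01420 = 19.17 mrem/h.
Dose = rate × time = 19.17 mrem/h × 3.267 h = 62.63 mrem.

62.6 mrem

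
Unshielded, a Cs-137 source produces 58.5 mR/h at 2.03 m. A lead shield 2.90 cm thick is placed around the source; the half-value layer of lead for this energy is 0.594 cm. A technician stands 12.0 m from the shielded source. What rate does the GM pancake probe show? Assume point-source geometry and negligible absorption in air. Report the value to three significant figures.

Distance alone: 58.5 × (2.03/12.0)² = 58.5 × 0.02862 = 1.674 mR/h.
Shield: 2.90/0.594 = 4.882 half-value layers → attenuation 2^(−4.882) = 0.03391.
Combined: 1.674 × 0.03391 = 0.05677 mR/h.

0.0568 mR/h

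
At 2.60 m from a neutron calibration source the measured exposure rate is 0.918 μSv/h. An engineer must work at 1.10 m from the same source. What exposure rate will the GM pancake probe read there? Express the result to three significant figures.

5.13 μSv/h

Applying the 1/r² law, scaling from 2.60 m to 1.10 m:
(2.60/1.10)² = 5.587, so 0.918 × 5.587 = 5.129 μSv/h.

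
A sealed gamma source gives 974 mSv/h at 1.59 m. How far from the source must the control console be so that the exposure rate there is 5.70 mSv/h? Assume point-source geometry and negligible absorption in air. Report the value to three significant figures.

Applying the 1/r² law, d₂ = d₁·√(I₁/I₂).
I₁/I₂ = 974/5.70 = 170.9, so d₂ = 1.59 × √170.9 = 20.79 m.

20.8 m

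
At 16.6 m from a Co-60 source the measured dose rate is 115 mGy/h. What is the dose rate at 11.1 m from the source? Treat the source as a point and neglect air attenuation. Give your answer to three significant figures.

Applying the 1/r² law, scaling from 16.6 m to 11.1 m:
(16.6/11.1)² = 2.237, so 115 × 2.237 = 257.3 mGy/h.

257 mGy/h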